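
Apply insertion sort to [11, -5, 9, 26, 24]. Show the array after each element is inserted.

First element 11 is already 'sorted'
Insert -5: shifted 1 elements -> [-5, 11, 9, 26, 24]
Insert 9: shifted 1 elements -> [-5, 9, 11, 26, 24]
Insert 26: shifted 0 elements -> [-5, 9, 11, 26, 24]
Insert 24: shifted 1 elements -> [-5, 9, 11, 24, 26]


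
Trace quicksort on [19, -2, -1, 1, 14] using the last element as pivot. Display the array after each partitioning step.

Partition 1: pivot=14 at index 3 -> [-2, -1, 1, 14, 19]
Partition 2: pivot=1 at index 2 -> [-2, -1, 1, 14, 19]
Partition 3: pivot=-1 at index 1 -> [-2, -1, 1, 14, 19]


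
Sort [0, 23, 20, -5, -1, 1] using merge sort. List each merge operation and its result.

Divide and conquer:
  Merge [23] + [20] -> [20, 23]
  Merge [0] + [20, 23] -> [0, 20, 23]
  Merge [-1] + [1] -> [-1, 1]
  Merge [-5] + [-1, 1] -> [-5, -1, 1]
  Merge [0, 20, 23] + [-5, -1, 1] -> [-5, -1, 0, 1, 20, 23]


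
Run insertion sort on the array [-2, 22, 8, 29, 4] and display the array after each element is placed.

First element -2 is already 'sorted'
Insert 22: shifted 0 elements -> [-2, 22, 8, 29, 4]
Insert 8: shifted 1 elements -> [-2, 8, 22, 29, 4]
Insert 29: shifted 0 elements -> [-2, 8, 22, 29, 4]
Insert 4: shifted 3 elements -> [-2, 4, 8, 22, 29]


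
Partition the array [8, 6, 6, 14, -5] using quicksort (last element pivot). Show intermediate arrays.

Partition 1: pivot=-5 at index 0 -> [-5, 6, 6, 14, 8]
Partition 2: pivot=8 at index 3 -> [-5, 6, 6, 8, 14]
Partition 3: pivot=6 at index 2 -> [-5, 6, 6, 8, 14]


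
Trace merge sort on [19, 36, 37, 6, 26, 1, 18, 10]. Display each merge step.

Divide and conquer:
  Merge [19] + [36] -> [19, 36]
  Merge [37] + [6] -> [6, 37]
  Merge [19, 36] + [6, 37] -> [6, 19, 36, 37]
  Merge [26] + [1] -> [1, 26]
  Merge [18] + [10] -> [10, 18]
  Merge [1, 26] + [10, 18] -> [1, 10, 18, 26]
  Merge [6, 19, 36, 37] + [1, 10, 18, 26] -> [1, 6, 10, 18, 19, 26, 36, 37]


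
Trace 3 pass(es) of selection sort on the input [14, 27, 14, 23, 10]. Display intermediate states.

Pass 1: Select minimum 10 at index 4, swap -> [10, 27, 14, 23, 14]
Pass 2: Select minimum 14 at index 2, swap -> [10, 14, 27, 23, 14]
Pass 3: Select minimum 14 at index 4, swap -> [10, 14, 14, 23, 27]


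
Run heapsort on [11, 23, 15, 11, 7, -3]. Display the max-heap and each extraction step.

Build heap: [23, 11, 15, 11, 7, -3]
Extract 23: [15, 11, -3, 11, 7, 23]
Extract 15: [11, 11, -3, 7, 15, 23]
Extract 11: [11, 7, -3, 11, 15, 23]
Extract 11: [7, -3, 11, 11, 15, 23]
Extract 7: [-3, 7, 11, 11, 15, 23]


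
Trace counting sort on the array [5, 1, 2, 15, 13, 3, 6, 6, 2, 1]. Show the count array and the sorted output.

Count array: [0, 2, 2, 1, 0, 1, 2, 0, 0, 0, 0, 0, 0, 1, 0, 1]
(count[i] = number of elements equal to i)
Cumulative count: [0, 2, 4, 5, 5, 6, 8, 8, 8, 8, 8, 8, 8, 9, 9, 10]
Sorted: [1, 1, 2, 2, 3, 5, 6, 6, 13, 15]


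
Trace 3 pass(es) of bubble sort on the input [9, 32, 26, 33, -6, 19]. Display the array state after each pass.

After pass 1: [9, 26, 32, -6, 19, 33] (3 swaps)
After pass 2: [9, 26, -6, 19, 32, 33] (2 swaps)
After pass 3: [9, -6, 19, 26, 32, 33] (2 swaps)
Total swaps: 7


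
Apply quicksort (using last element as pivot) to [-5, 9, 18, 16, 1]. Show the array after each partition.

Partition 1: pivot=1 at index 1 -> [-5, 1, 18, 16, 9]
Partition 2: pivot=9 at index 2 -> [-5, 1, 9, 16, 18]
Partition 3: pivot=18 at index 4 -> [-5, 1, 9, 16, 18]


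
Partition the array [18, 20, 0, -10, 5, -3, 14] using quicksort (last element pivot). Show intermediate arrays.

Partition 1: pivot=14 at index 4 -> [0, -10, 5, -3, 14, 20, 18]
Partition 2: pivot=-3 at index 1 -> [-10, -3, 5, 0, 14, 20, 18]
Partition 3: pivot=0 at index 2 -> [-10, -3, 0, 5, 14, 20, 18]
Partition 4: pivot=18 at index 5 -> [-10, -3, 0, 5, 14, 18, 20]


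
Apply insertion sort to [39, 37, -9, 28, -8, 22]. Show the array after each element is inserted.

First element 39 is already 'sorted'
Insert 37: shifted 1 elements -> [37, 39, -9, 28, -8, 22]
Insert -9: shifted 2 elements -> [-9, 37, 39, 28, -8, 22]
Insert 28: shifted 2 elements -> [-9, 28, 37, 39, -8, 22]
Insert -8: shifted 3 elements -> [-9, -8, 28, 37, 39, 22]
Insert 22: shifted 3 elements -> [-9, -8, 22, 28, 37, 39]


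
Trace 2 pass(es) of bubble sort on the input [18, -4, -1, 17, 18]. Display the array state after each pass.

After pass 1: [-4, -1, 17, 18, 18] (3 swaps)
After pass 2: [-4, -1, 17, 18, 18] (0 swaps)
Total swaps: 3


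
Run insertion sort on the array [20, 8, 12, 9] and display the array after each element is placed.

First element 20 is already 'sorted'
Insert 8: shifted 1 elements -> [8, 20, 12, 9]
Insert 12: shifted 1 elements -> [8, 12, 20, 9]
Insert 9: shifted 2 elements -> [8, 9, 12, 20]


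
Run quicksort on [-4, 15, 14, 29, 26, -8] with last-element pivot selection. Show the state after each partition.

Partition 1: pivot=-8 at index 0 -> [-8, 15, 14, 29, 26, -4]
Partition 2: pivot=-4 at index 1 -> [-8, -4, 14, 29, 26, 15]
Partition 3: pivot=15 at index 3 -> [-8, -4, 14, 15, 26, 29]
Partition 4: pivot=29 at index 5 -> [-8, -4, 14, 15, 26, 29]


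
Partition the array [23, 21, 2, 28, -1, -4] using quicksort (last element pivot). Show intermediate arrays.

Partition 1: pivot=-4 at index 0 -> [-4, 21, 2, 28, -1, 23]
Partition 2: pivot=23 at index 4 -> [-4, 21, 2, -1, 23, 28]
Partition 3: pivot=-1 at index 1 -> [-4, -1, 2, 21, 23, 28]
Partition 4: pivot=21 at index 3 -> [-4, -1, 2, 21, 23, 28]


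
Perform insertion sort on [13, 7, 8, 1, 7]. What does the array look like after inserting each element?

First element 13 is already 'sorted'
Insert 7: shifted 1 elements -> [7, 13, 8, 1, 7]
Insert 8: shifted 1 elements -> [7, 8, 13, 1, 7]
Insert 1: shifted 3 elements -> [1, 7, 8, 13, 7]
Insert 7: shifted 2 elements -> [1, 7, 7, 8, 13]


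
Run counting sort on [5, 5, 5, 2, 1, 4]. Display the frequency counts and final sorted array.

Count array: [0, 1, 1, 0, 1, 3]
(count[i] = number of elements equal to i)
Cumulative count: [0, 1, 2, 2, 3, 6]
Sorted: [1, 2, 4, 5, 5, 5]


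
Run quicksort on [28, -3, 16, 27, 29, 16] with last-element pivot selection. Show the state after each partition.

Partition 1: pivot=16 at index 2 -> [-3, 16, 16, 27, 29, 28]
Partition 2: pivot=16 at index 1 -> [-3, 16, 16, 27, 29, 28]
Partition 3: pivot=28 at index 4 -> [-3, 16, 16, 27, 28, 29]


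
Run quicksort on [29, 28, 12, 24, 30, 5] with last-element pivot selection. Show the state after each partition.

Partition 1: pivot=5 at index 0 -> [5, 28, 12, 24, 30, 29]
Partition 2: pivot=29 at index 4 -> [5, 28, 12, 24, 29, 30]
Partition 3: pivot=24 at index 2 -> [5, 12, 24, 28, 29, 30]


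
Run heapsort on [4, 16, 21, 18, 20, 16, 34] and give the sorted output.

Build heap: [34, 20, 21, 18, 16, 16, 4]
Extract 34: [21, 20, 16, 18, 16, 4, 34]
Extract 21: [20, 18, 16, 4, 16, 21, 34]
Extract 20: [18, 16, 16, 4, 20, 21, 34]
Extract 18: [16, 4, 16, 18, 20, 21, 34]
Extract 16: [16, 4, 16, 18, 20, 21, 34]
Extract 16: [4, 16, 16, 18, 20, 21, 34]


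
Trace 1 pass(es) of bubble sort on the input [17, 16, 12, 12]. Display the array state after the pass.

After pass 1: [16, 12, 12, 17] (3 swaps)
Total swaps: 3


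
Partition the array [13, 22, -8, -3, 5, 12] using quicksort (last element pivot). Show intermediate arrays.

Partition 1: pivot=12 at index 3 -> [-8, -3, 5, 12, 13, 22]
Partition 2: pivot=5 at index 2 -> [-8, -3, 5, 12, 13, 22]
Partition 3: pivot=-3 at index 1 -> [-8, -3, 5, 12, 13, 22]
Partition 4: pivot=22 at index 5 -> [-8, -3, 5, 12, 13, 22]


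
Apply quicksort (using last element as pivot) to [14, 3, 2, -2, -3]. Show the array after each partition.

Partition 1: pivot=-3 at index 0 -> [-3, 3, 2, -2, 14]
Partition 2: pivot=14 at index 4 -> [-3, 3, 2, -2, 14]
Partition 3: pivot=-2 at index 1 -> [-3, -2, 2, 3, 14]
Partition 4: pivot=3 at index 3 -> [-3, -2, 2, 3, 14]


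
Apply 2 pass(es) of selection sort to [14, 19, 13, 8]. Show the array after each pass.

Pass 1: Select minimum 8 at index 3, swap -> [8, 19, 13, 14]
Pass 2: Select minimum 13 at index 2, swap -> [8, 13, 19, 14]


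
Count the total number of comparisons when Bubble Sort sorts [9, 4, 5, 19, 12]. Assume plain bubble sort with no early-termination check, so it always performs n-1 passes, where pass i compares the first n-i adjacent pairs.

Pass 1: compare adjacent pairs (0,1)..(3,4) = 4 comparison(s), 3 swap(s) -> [4, 5, 9, 12, 19]
Pass 2: compare adjacent pairs (0,1)..(2,3) = 3 comparison(s), 0 swap(s) -> [4, 5, 9, 12, 19]
Pass 3: compare adjacent pairs (0,1)..(1,2) = 2 comparison(s), 0 swap(s) -> [4, 5, 9, 12, 19]
Pass 4: compare adjacent pairs (0,1)..(0,1) = 1 comparison(s), 0 swap(s) -> [4, 5, 9, 12, 19]
Total comparisons: 4 + 3 + 2 + 1 = 10


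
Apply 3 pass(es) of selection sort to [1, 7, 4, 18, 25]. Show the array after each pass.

Pass 1: Select minimum 1 at index 0, swap -> [1, 7, 4, 18, 25]
Pass 2: Select minimum 4 at index 2, swap -> [1, 4, 7, 18, 25]
Pass 3: Select minimum 7 at index 2, swap -> [1, 4, 7, 18, 25]


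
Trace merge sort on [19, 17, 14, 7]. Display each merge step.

Divide and conquer:
  Merge [19] + [17] -> [17, 19]
  Merge [14] + [7] -> [7, 14]
  Merge [17, 19] + [7, 14] -> [7, 14, 17, 19]


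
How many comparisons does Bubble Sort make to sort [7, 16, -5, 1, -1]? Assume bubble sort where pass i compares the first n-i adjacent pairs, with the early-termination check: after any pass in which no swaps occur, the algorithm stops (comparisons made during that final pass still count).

Pass 1: compare adjacent pairs (0,1)..(3,4) = 4 comparison(s), 3 swap(s) -> [7, -5, 1, -1, 16]
Pass 2: compare adjacent pairs (0,1)..(2,3) = 3 comparison(s), 3 swap(s) -> [-5, 1, -1, 7, 16]
Pass 3: compare adjacent pairs (0,1)..(1,2) = 2 comparison(s), 1 swap(s) -> [-5, -1, 1, 7, 16]
Pass 4: compare adjacent pairs (0,1)..(0,1) = 1 comparison(s), 0 swap(s) -> [-5, -1, 1, 7, 16]
No swaps in this pass, so bubble sort stops here.
Total comparisons: 4 + 3 + 2 + 1 = 10


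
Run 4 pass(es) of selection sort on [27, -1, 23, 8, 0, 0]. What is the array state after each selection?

Pass 1: Select minimum -1 at index 1, swap -> [-1, 27, 23, 8, 0, 0]
Pass 2: Select minimum 0 at index 4, swap -> [-1, 0, 23, 8, 27, 0]
Pass 3: Select minimum 0 at index 5, swap -> [-1, 0, 0, 8, 27, 23]
Pass 4: Select minimum 8 at index 3, swap -> [-1, 0, 0, 8, 27, 23]


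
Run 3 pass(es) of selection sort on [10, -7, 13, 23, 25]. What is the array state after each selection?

Pass 1: Select minimum -7 at index 1, swap -> [-7, 10, 13, 23, 25]
Pass 2: Select minimum 10 at index 1, swap -> [-7, 10, 13, 23, 25]
Pass 3: Select minimum 13 at index 2, swap -> [-7, 10, 13, 23, 25]


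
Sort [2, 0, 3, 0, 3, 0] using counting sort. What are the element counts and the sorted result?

Count array: [3, 0, 1, 2]
(count[i] = number of elements equal to i)
Cumulative count: [3, 3, 4, 6]
Sorted: [0, 0, 0, 2, 3, 3]


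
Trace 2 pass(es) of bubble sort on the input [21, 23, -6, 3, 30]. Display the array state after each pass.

After pass 1: [21, -6, 3, 23, 30] (2 swaps)
After pass 2: [-6, 3, 21, 23, 30] (2 swaps)
Total swaps: 4


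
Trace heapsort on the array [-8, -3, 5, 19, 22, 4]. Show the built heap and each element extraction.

Build heap: [22, 19, 5, -8, -3, 4]
Extract 22: [19, 4, 5, -8, -3, 22]
Extract 19: [5, 4, -3, -8, 19, 22]
Extract 5: [4, -8, -3, 5, 19, 22]
Extract 4: [-3, -8, 4, 5, 19, 22]
Extract -3: [-8, -3, 4, 5, 19, 22]


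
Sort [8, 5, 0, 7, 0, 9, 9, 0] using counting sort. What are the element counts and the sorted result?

Count array: [3, 0, 0, 0, 0, 1, 0, 1, 1, 2]
(count[i] = number of elements equal to i)
Cumulative count: [3, 3, 3, 3, 3, 4, 4, 5, 6, 8]
Sorted: [0, 0, 0, 5, 7, 8, 9, 9]


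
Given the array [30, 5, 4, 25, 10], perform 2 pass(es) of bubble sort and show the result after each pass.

After pass 1: [5, 4, 25, 10, 30] (4 swaps)
After pass 2: [4, 5, 10, 25, 30] (2 swaps)
Total swaps: 6


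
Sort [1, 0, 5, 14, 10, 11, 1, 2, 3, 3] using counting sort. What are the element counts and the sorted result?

Count array: [1, 2, 1, 2, 0, 1, 0, 0, 0, 0, 1, 1, 0, 0, 1]
(count[i] = number of elements equal to i)
Cumulative count: [1, 3, 4, 6, 6, 7, 7, 7, 7, 7, 8, 9, 9, 9, 10]
Sorted: [0, 1, 1, 2, 3, 3, 5, 10, 11, 14]


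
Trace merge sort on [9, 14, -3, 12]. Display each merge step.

Divide and conquer:
  Merge [9] + [14] -> [9, 14]
  Merge [-3] + [12] -> [-3, 12]
  Merge [9, 14] + [-3, 12] -> [-3, 9, 12, 14]


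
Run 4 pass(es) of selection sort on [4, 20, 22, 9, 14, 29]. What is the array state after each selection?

Pass 1: Select minimum 4 at index 0, swap -> [4, 20, 22, 9, 14, 29]
Pass 2: Select minimum 9 at index 3, swap -> [4, 9, 22, 20, 14, 29]
Pass 3: Select minimum 14 at index 4, swap -> [4, 9, 14, 20, 22, 29]
Pass 4: Select minimum 20 at index 3, swap -> [4, 9, 14, 20, 22, 29]


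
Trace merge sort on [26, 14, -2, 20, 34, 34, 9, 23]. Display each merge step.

Divide and conquer:
  Merge [26] + [14] -> [14, 26]
  Merge [-2] + [20] -> [-2, 20]
  Merge [14, 26] + [-2, 20] -> [-2, 14, 20, 26]
  Merge [34] + [34] -> [34, 34]
  Merge [9] + [23] -> [9, 23]
  Merge [34, 34] + [9, 23] -> [9, 23, 34, 34]
  Merge [-2, 14, 20, 26] + [9, 23, 34, 34] -> [-2, 9, 14, 20, 23, 26, 34, 34]


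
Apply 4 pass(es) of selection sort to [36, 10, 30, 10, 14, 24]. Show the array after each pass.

Pass 1: Select minimum 10 at index 1, swap -> [10, 36, 30, 10, 14, 24]
Pass 2: Select minimum 10 at index 3, swap -> [10, 10, 30, 36, 14, 24]
Pass 3: Select minimum 14 at index 4, swap -> [10, 10, 14, 36, 30, 24]
Pass 4: Select minimum 24 at index 5, swap -> [10, 10, 14, 24, 30, 36]


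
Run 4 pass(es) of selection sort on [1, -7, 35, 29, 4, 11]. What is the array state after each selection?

Pass 1: Select minimum -7 at index 1, swap -> [-7, 1, 35, 29, 4, 11]
Pass 2: Select minimum 1 at index 1, swap -> [-7, 1, 35, 29, 4, 11]
Pass 3: Select minimum 4 at index 4, swap -> [-7, 1, 4, 29, 35, 11]
Pass 4: Select minimum 11 at index 5, swap -> [-7, 1, 4, 11, 35, 29]


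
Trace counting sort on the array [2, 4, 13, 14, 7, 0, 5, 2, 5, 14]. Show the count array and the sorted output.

Count array: [1, 0, 2, 0, 1, 2, 0, 1, 0, 0, 0, 0, 0, 1, 2]
(count[i] = number of elements equal to i)
Cumulative count: [1, 1, 3, 3, 4, 6, 6, 7, 7, 7, 7, 7, 7, 8, 10]
Sorted: [0, 2, 2, 4, 5, 5, 7, 13, 14, 14]


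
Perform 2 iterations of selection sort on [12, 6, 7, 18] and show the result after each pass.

Pass 1: Select minimum 6 at index 1, swap -> [6, 12, 7, 18]
Pass 2: Select minimum 7 at index 2, swap -> [6, 7, 12, 18]


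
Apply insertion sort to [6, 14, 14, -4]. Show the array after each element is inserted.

First element 6 is already 'sorted'
Insert 14: shifted 0 elements -> [6, 14, 14, -4]
Insert 14: shifted 0 elements -> [6, 14, 14, -4]
Insert -4: shifted 3 elements -> [-4, 6, 14, 14]


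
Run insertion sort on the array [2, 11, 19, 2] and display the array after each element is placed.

First element 2 is already 'sorted'
Insert 11: shifted 0 elements -> [2, 11, 19, 2]
Insert 19: shifted 0 elements -> [2, 11, 19, 2]
Insert 2: shifted 2 elements -> [2, 2, 11, 19]


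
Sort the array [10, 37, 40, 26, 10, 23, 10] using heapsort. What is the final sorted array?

Build heap: [40, 37, 23, 26, 10, 10, 10]
Extract 40: [37, 26, 23, 10, 10, 10, 40]
Extract 37: [26, 10, 23, 10, 10, 37, 40]
Extract 26: [23, 10, 10, 10, 26, 37, 40]
Extract 23: [10, 10, 10, 23, 26, 37, 40]
Extract 10: [10, 10, 10, 23, 26, 37, 40]
Extract 10: [10, 10, 10, 23, 26, 37, 40]


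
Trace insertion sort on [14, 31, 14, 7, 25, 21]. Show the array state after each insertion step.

First element 14 is already 'sorted'
Insert 31: shifted 0 elements -> [14, 31, 14, 7, 25, 21]
Insert 14: shifted 1 elements -> [14, 14, 31, 7, 25, 21]
Insert 7: shifted 3 elements -> [7, 14, 14, 31, 25, 21]
Insert 25: shifted 1 elements -> [7, 14, 14, 25, 31, 21]
Insert 21: shifted 2 elements -> [7, 14, 14, 21, 25, 31]


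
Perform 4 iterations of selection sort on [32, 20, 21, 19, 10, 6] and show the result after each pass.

Pass 1: Select minimum 6 at index 5, swap -> [6, 20, 21, 19, 10, 32]
Pass 2: Select minimum 10 at index 4, swap -> [6, 10, 21, 19, 20, 32]
Pass 3: Select minimum 19 at index 3, swap -> [6, 10, 19, 21, 20, 32]
Pass 4: Select minimum 20 at index 4, swap -> [6, 10, 19, 20, 21, 32]


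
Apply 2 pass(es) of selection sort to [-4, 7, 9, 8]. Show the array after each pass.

Pass 1: Select minimum -4 at index 0, swap -> [-4, 7, 9, 8]
Pass 2: Select minimum 7 at index 1, swap -> [-4, 7, 9, 8]


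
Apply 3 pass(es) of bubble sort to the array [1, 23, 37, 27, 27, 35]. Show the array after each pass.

After pass 1: [1, 23, 27, 27, 35, 37] (3 swaps)
After pass 2: [1, 23, 27, 27, 35, 37] (0 swaps)
After pass 3: [1, 23, 27, 27, 35, 37] (0 swaps)
Total swaps: 3


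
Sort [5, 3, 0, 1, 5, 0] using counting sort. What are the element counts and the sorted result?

Count array: [2, 1, 0, 1, 0, 2]
(count[i] = number of elements equal to i)
Cumulative count: [2, 3, 3, 4, 4, 6]
Sorted: [0, 0, 1, 3, 5, 5]


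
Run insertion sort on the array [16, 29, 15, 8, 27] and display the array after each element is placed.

First element 16 is already 'sorted'
Insert 29: shifted 0 elements -> [16, 29, 15, 8, 27]
Insert 15: shifted 2 elements -> [15, 16, 29, 8, 27]
Insert 8: shifted 3 elements -> [8, 15, 16, 29, 27]
Insert 27: shifted 1 elements -> [8, 15, 16, 27, 29]


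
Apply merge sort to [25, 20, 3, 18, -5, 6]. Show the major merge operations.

Divide and conquer:
  Merge [20] + [3] -> [3, 20]
  Merge [25] + [3, 20] -> [3, 20, 25]
  Merge [-5] + [6] -> [-5, 6]
  Merge [18] + [-5, 6] -> [-5, 6, 18]
  Merge [3, 20, 25] + [-5, 6, 18] -> [-5, 3, 6, 18, 20, 25]


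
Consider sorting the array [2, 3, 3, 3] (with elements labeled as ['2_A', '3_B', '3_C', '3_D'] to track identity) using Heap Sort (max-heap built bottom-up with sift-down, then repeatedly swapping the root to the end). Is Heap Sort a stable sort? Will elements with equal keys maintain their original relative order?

Trace Heap Sort on the labeled array (the key is the number; the letter only tracks identity):
  Build max-heap: [3_B, 3_D, 3_C, 2_A]
  Swap root 3_B to index 3, re-heapify first 3 -> [3_D, 2_A, 3_C, 3_B]
  Swap root 3_D to index 2, re-heapify first 2 -> [3_C, 2_A, 3_D, 3_B]
  Swap root 3_C to index 1, re-heapify first 1 -> [2_A, 3_C, 3_D, 3_B]
Final order: [2_A, 3_C, 3_D, 3_B]
Equal keys:
  value 3: originally 3_B, 3_C, 3_D; after sorting 3_C, 3_D, 3_B -> order changed
Equal keys were reordered, so Heap Sort is not stable: heap construction and root-to-end swaps move elements without regard to the original order of equal keys. (One such input is enough; an unstable sort may happen to preserve order on other inputs, but it gives no guarantee.)
Answer: Not stable


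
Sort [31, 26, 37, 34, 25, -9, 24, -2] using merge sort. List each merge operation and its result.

Divide and conquer:
  Merge [31] + [26] -> [26, 31]
  Merge [37] + [34] -> [34, 37]
  Merge [26, 31] + [34, 37] -> [26, 31, 34, 37]
  Merge [25] + [-9] -> [-9, 25]
  Merge [24] + [-2] -> [-2, 24]
  Merge [-9, 25] + [-2, 24] -> [-9, -2, 24, 25]
  Merge [26, 31, 34, 37] + [-9, -2, 24, 25] -> [-9, -2, 24, 25, 26, 31, 34, 37]


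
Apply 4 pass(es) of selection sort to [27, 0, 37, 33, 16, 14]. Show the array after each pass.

Pass 1: Select minimum 0 at index 1, swap -> [0, 27, 37, 33, 16, 14]
Pass 2: Select minimum 14 at index 5, swap -> [0, 14, 37, 33, 16, 27]
Pass 3: Select minimum 16 at index 4, swap -> [0, 14, 16, 33, 37, 27]
Pass 4: Select minimum 27 at index 5, swap -> [0, 14, 16, 27, 37, 33]


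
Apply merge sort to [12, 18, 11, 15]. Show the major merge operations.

Divide and conquer:
  Merge [12] + [18] -> [12, 18]
  Merge [11] + [15] -> [11, 15]
  Merge [12, 18] + [11, 15] -> [11, 12, 15, 18]


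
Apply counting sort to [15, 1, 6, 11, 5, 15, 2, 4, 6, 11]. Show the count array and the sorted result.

Count array: [0, 1, 1, 0, 1, 1, 2, 0, 0, 0, 0, 2, 0, 0, 0, 2]
(count[i] = number of elements equal to i)
Cumulative count: [0, 1, 2, 2, 3, 4, 6, 6, 6, 6, 6, 8, 8, 8, 8, 10]
Sorted: [1, 2, 4, 5, 6, 6, 11, 11, 15, 15]


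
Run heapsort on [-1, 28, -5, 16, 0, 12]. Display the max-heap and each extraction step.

Build heap: [28, 16, 12, -1, 0, -5]
Extract 28: [16, 0, 12, -1, -5, 28]
Extract 16: [12, 0, -5, -1, 16, 28]
Extract 12: [0, -1, -5, 12, 16, 28]
Extract 0: [-1, -5, 0, 12, 16, 28]
Extract -1: [-5, -1, 0, 12, 16, 28]


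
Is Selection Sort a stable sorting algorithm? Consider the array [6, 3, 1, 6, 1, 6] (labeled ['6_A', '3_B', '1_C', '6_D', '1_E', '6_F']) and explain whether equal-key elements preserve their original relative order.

Trace Selection Sort on the labeled array (the key is the number; the letter only tracks identity):
  Pass 1: minimum of unsorted part is 1_C at index 2; swap it with 6_A at index 0 -> [1_C, 3_B, 6_A, 6_D, 1_E, 6_F]
  Pass 2: minimum of unsorted part is 1_E at index 4; swap it with 3_B at index 1 -> [1_C, 1_E, 6_A, 6_D, 3_B, 6_F]
  Pass 3: minimum of unsorted part is 3_B at index 4; swap it with 6_A at index 2 -> [1_C, 1_E, 3_B, 6_D, 6_A, 6_F]
  Pass 4: minimum 6_D is already at index 3; no swap -> [1_C, 1_E, 3_B, 6_D, 6_A, 6_F]
  Pass 5: minimum 6_A is already at index 4; no swap -> [1_C, 1_E, 3_B, 6_D, 6_A, 6_F]
Final order: [1_C, 1_E, 3_B, 6_D, 6_A, 6_F]
Equal keys:
  value 1: originally 1_C, 1_E; after sorting 1_C, 1_E -> order preserved
  value 6: originally 6_A, 6_D, 6_F; after sorting 6_D, 6_A, 6_F -> order changed
Equal keys were reordered, so Selection Sort is not stable: the long-range swap that moves the minimum into place can carry an element past an equal key. (One such input is enough; an unstable sort may happen to preserve order on other inputs, but it gives no guarantee.)
Answer: Not stable


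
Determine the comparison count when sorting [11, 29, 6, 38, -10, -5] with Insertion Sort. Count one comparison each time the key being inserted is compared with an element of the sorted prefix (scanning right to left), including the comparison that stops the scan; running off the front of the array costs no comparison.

Insert 29: 11 <= 29 (stop) = 1 comparison(s) -> [11, 29, 6, 38, -10, -5]
Insert 6: 29 > 6 (shift), 11 > 6 (shift), reached front = 2 comparison(s) -> [6, 11, 29, 38, -10, -5]
Insert 38: 29 <= 38 (stop) = 1 comparison(s) -> [6, 11, 29, 38, -10, -5]
Insert -10: 38 > -10 (shift), 29 > -10 (shift), 11 > -10 (shift), 6 > -10 (shift), reached front = 4 comparison(s) -> [-10, 6, 11, 29, 38, -5]
Insert -5: 38 > -5 (shift), 29 > -5 (shift), 11 > -5 (shift), 6 > -5 (shift), -10 <= -5 (stop) = 5 comparison(s) -> [-10, -5, 6, 11, 29, 38]
Total comparisons: 1 + 2 + 1 + 4 + 5 = 13


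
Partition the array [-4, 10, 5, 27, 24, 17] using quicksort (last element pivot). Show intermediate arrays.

Partition 1: pivot=17 at index 3 -> [-4, 10, 5, 17, 24, 27]
Partition 2: pivot=5 at index 1 -> [-4, 5, 10, 17, 24, 27]
Partition 3: pivot=27 at index 5 -> [-4, 5, 10, 17, 24, 27]


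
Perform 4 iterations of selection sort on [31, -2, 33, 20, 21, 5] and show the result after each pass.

Pass 1: Select minimum -2 at index 1, swap -> [-2, 31, 33, 20, 21, 5]
Pass 2: Select minimum 5 at index 5, swap -> [-2, 5, 33, 20, 21, 31]
Pass 3: Select minimum 20 at index 3, swap -> [-2, 5, 20, 33, 21, 31]
Pass 4: Select minimum 21 at index 4, swap -> [-2, 5, 20, 21, 33, 31]


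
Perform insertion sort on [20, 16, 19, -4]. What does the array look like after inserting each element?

First element 20 is already 'sorted'
Insert 16: shifted 1 elements -> [16, 20, 19, -4]
Insert 19: shifted 1 elements -> [16, 19, 20, -4]
Insert -4: shifted 3 elements -> [-4, 16, 19, 20]


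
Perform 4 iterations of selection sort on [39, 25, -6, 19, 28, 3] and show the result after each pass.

Pass 1: Select minimum -6 at index 2, swap -> [-6, 25, 39, 19, 28, 3]
Pass 2: Select minimum 3 at index 5, swap -> [-6, 3, 39, 19, 28, 25]
Pass 3: Select minimum 19 at index 3, swap -> [-6, 3, 19, 39, 28, 25]
Pass 4: Select minimum 25 at index 5, swap -> [-6, 3, 19, 25, 28, 39]


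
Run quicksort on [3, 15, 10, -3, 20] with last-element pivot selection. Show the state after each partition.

Partition 1: pivot=20 at index 4 -> [3, 15, 10, -3, 20]
Partition 2: pivot=-3 at index 0 -> [-3, 15, 10, 3, 20]
Partition 3: pivot=3 at index 1 -> [-3, 3, 10, 15, 20]
Partition 4: pivot=15 at index 3 -> [-3, 3, 10, 15, 20]


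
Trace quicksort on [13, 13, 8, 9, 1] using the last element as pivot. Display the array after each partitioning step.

Partition 1: pivot=1 at index 0 -> [1, 13, 8, 9, 13]
Partition 2: pivot=13 at index 4 -> [1, 13, 8, 9, 13]
Partition 3: pivot=9 at index 2 -> [1, 8, 9, 13, 13]


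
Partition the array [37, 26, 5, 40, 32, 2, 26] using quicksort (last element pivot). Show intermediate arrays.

Partition 1: pivot=26 at index 3 -> [26, 5, 2, 26, 32, 37, 40]
Partition 2: pivot=2 at index 0 -> [2, 5, 26, 26, 32, 37, 40]
Partition 3: pivot=26 at index 2 -> [2, 5, 26, 26, 32, 37, 40]
Partition 4: pivot=40 at index 6 -> [2, 5, 26, 26, 32, 37, 40]
Partition 5: pivot=37 at index 5 -> [2, 5, 26, 26, 32, 37, 40]


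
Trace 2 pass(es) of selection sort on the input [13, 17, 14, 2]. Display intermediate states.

Pass 1: Select minimum 2 at index 3, swap -> [2, 17, 14, 13]
Pass 2: Select minimum 13 at index 3, swap -> [2, 13, 14, 17]


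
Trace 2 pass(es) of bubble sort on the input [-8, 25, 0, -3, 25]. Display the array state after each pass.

After pass 1: [-8, 0, -3, 25, 25] (2 swaps)
After pass 2: [-8, -3, 0, 25, 25] (1 swaps)
Total swaps: 3


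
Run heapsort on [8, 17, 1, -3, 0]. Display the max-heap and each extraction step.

Build heap: [17, 8, 1, -3, 0]
Extract 17: [8, 0, 1, -3, 17]
Extract 8: [1, 0, -3, 8, 17]
Extract 1: [0, -3, 1, 8, 17]
Extract 0: [-3, 0, 1, 8, 17]


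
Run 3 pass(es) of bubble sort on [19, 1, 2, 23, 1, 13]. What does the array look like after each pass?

After pass 1: [1, 2, 19, 1, 13, 23] (4 swaps)
After pass 2: [1, 2, 1, 13, 19, 23] (2 swaps)
After pass 3: [1, 1, 2, 13, 19, 23] (1 swaps)
Total swaps: 7


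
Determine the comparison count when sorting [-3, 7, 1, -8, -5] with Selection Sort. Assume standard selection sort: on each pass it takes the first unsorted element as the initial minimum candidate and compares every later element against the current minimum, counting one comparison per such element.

Pass 1: scan indices 1..4 for the minimum = 4 comparison(s); min is -8, place at index 0 -> [-8, 7, 1, -3, -5]
Pass 2: scan indices 2..4 for the minimum = 3 comparison(s); min is -5, place at index 1 -> [-8, -5, 1, -3, 7]
Pass 3: scan indices 3..4 for the minimum = 2 comparison(s); min is -3, place at index 2 -> [-8, -5, -3, 1, 7]
Pass 4: scan indices 4..4 for the minimum = 1 comparison(s); min is 1, place at index 3 -> [-8, -5, -3, 1, 7]
Selection sort always scans the whole unsorted suffix, so the count is (n-1) + (n-2) + ... + 1 = n(n-1)/2 = 5*4/2 = 10 regardless of the input order.
Total comparisons: 4 + 3 + 2 + 1 = 10


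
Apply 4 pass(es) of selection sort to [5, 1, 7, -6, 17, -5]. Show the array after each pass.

Pass 1: Select minimum -6 at index 3, swap -> [-6, 1, 7, 5, 17, -5]
Pass 2: Select minimum -5 at index 5, swap -> [-6, -5, 7, 5, 17, 1]
Pass 3: Select minimum 1 at index 5, swap -> [-6, -5, 1, 5, 17, 7]
Pass 4: Select minimum 5 at index 3, swap -> [-6, -5, 1, 5, 17, 7]


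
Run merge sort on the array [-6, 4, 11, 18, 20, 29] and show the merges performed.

Divide and conquer:
  Merge [4] + [11] -> [4, 11]
  Merge [-6] + [4, 11] -> [-6, 4, 11]
  Merge [20] + [29] -> [20, 29]
  Merge [18] + [20, 29] -> [18, 20, 29]
  Merge [-6, 4, 11] + [18, 20, 29] -> [-6, 4, 11, 18, 20, 29]


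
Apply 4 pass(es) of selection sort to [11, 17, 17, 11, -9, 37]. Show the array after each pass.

Pass 1: Select minimum -9 at index 4, swap -> [-9, 17, 17, 11, 11, 37]
Pass 2: Select minimum 11 at index 3, swap -> [-9, 11, 17, 17, 11, 37]
Pass 3: Select minimum 11 at index 4, swap -> [-9, 11, 11, 17, 17, 37]
Pass 4: Select minimum 17 at index 3, swap -> [-9, 11, 11, 17, 17, 37]


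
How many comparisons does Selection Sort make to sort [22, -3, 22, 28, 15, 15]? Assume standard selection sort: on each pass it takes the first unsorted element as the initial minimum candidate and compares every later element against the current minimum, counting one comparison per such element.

Pass 1: scan indices 1..5 for the minimum = 5 comparison(s); min is -3, place at index 0 -> [-3, 22, 22, 28, 15, 15]
Pass 2: scan indices 2..5 for the minimum = 4 comparison(s); min is 15, place at index 1 -> [-3, 15, 22, 28, 22, 15]
Pass 3: scan indices 3..5 for the minimum = 3 comparison(s); min is 15, place at index 2 -> [-3, 15, 15, 28, 22, 22]
Pass 4: scan indices 4..5 for the minimum = 2 comparison(s); min is 22, place at index 3 -> [-3, 15, 15, 22, 28, 22]
Pass 5: scan indices 5..5 for the minimum = 1 comparison(s); min is 22, place at index 4 -> [-3, 15, 15, 22, 22, 28]
Selection sort always scans the whole unsorted suffix, so the count is (n-1) + (n-2) + ... + 1 = n(n-1)/2 = 6*5/2 = 15 regardless of the input order.
Total comparisons: 5 + 4 + 3 + 2 + 1 = 15


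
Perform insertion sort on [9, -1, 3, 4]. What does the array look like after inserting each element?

First element 9 is already 'sorted'
Insert -1: shifted 1 elements -> [-1, 9, 3, 4]
Insert 3: shifted 1 elements -> [-1, 3, 9, 4]
Insert 4: shifted 1 elements -> [-1, 3, 4, 9]


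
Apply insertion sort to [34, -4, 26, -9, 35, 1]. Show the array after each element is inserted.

First element 34 is already 'sorted'
Insert -4: shifted 1 elements -> [-4, 34, 26, -9, 35, 1]
Insert 26: shifted 1 elements -> [-4, 26, 34, -9, 35, 1]
Insert -9: shifted 3 elements -> [-9, -4, 26, 34, 35, 1]
Insert 35: shifted 0 elements -> [-9, -4, 26, 34, 35, 1]
Insert 1: shifted 3 elements -> [-9, -4, 1, 26, 34, 35]


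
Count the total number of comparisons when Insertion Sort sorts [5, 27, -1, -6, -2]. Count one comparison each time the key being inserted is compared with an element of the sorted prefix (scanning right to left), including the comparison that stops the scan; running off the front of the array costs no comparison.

Insert 27: 5 <= 27 (stop) = 1 comparison(s) -> [5, 27, -1, -6, -2]
Insert -1: 27 > -1 (shift), 5 > -1 (shift), reached front = 2 comparison(s) -> [-1, 5, 27, -6, -2]
Insert -6: 27 > -6 (shift), 5 > -6 (shift), -1 > -6 (shift), reached front = 3 comparison(s) -> [-6, -1, 5, 27, -2]
Insert -2: 27 > -2 (shift), 5 > -2 (shift), -1 > -2 (shift), -6 <= -2 (stop) = 4 comparison(s) -> [-6, -2, -1, 5, 27]
Total comparisons: 1 + 2 + 3 + 4 = 10


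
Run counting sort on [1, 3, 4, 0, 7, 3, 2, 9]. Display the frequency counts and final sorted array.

Count array: [1, 1, 1, 2, 1, 0, 0, 1, 0, 1]
(count[i] = number of elements equal to i)
Cumulative count: [1, 2, 3, 5, 6, 6, 6, 7, 7, 8]
Sorted: [0, 1, 2, 3, 3, 4, 7, 9]


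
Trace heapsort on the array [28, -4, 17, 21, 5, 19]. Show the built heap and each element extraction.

Build heap: [28, 21, 19, -4, 5, 17]
Extract 28: [21, 17, 19, -4, 5, 28]
Extract 21: [19, 17, 5, -4, 21, 28]
Extract 19: [17, -4, 5, 19, 21, 28]
Extract 17: [5, -4, 17, 19, 21, 28]
Extract 5: [-4, 5, 17, 19, 21, 28]


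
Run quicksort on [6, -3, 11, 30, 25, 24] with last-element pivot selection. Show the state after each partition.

Partition 1: pivot=24 at index 3 -> [6, -3, 11, 24, 25, 30]
Partition 2: pivot=11 at index 2 -> [6, -3, 11, 24, 25, 30]
Partition 3: pivot=-3 at index 0 -> [-3, 6, 11, 24, 25, 30]
Partition 4: pivot=30 at index 5 -> [-3, 6, 11, 24, 25, 30]


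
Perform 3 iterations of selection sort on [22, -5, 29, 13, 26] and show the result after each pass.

Pass 1: Select minimum -5 at index 1, swap -> [-5, 22, 29, 13, 26]
Pass 2: Select minimum 13 at index 3, swap -> [-5, 13, 29, 22, 26]
Pass 3: Select minimum 22 at index 3, swap -> [-5, 13, 22, 29, 26]


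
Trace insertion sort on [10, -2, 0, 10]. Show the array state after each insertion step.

First element 10 is already 'sorted'
Insert -2: shifted 1 elements -> [-2, 10, 0, 10]
Insert 0: shifted 1 elements -> [-2, 0, 10, 10]
Insert 10: shifted 0 elements -> [-2, 0, 10, 10]


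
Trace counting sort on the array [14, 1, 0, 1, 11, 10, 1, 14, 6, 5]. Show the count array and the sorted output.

Count array: [1, 3, 0, 0, 0, 1, 1, 0, 0, 0, 1, 1, 0, 0, 2]
(count[i] = number of elements equal to i)
Cumulative count: [1, 4, 4, 4, 4, 5, 6, 6, 6, 6, 7, 8, 8, 8, 10]
Sorted: [0, 1, 1, 1, 5, 6, 10, 11, 14, 14]


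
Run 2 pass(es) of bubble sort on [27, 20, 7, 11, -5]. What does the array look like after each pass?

After pass 1: [20, 7, 11, -5, 27] (4 swaps)
After pass 2: [7, 11, -5, 20, 27] (3 swaps)
Total swaps: 7


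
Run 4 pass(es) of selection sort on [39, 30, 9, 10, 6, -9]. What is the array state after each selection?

Pass 1: Select minimum -9 at index 5, swap -> [-9, 30, 9, 10, 6, 39]
Pass 2: Select minimum 6 at index 4, swap -> [-9, 6, 9, 10, 30, 39]
Pass 3: Select minimum 9 at index 2, swap -> [-9, 6, 9, 10, 30, 39]
Pass 4: Select minimum 10 at index 3, swap -> [-9, 6, 9, 10, 30, 39]


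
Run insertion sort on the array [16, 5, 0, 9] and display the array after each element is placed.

First element 16 is already 'sorted'
Insert 5: shifted 1 elements -> [5, 16, 0, 9]
Insert 0: shifted 2 elements -> [0, 5, 16, 9]
Insert 9: shifted 1 elements -> [0, 5, 9, 16]


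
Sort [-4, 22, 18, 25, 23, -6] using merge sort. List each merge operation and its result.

Divide and conquer:
  Merge [22] + [18] -> [18, 22]
  Merge [-4] + [18, 22] -> [-4, 18, 22]
  Merge [23] + [-6] -> [-6, 23]
  Merge [25] + [-6, 23] -> [-6, 23, 25]
  Merge [-4, 18, 22] + [-6, 23, 25] -> [-6, -4, 18, 22, 23, 25]


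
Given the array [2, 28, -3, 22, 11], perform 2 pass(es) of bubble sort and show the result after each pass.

After pass 1: [2, -3, 22, 11, 28] (3 swaps)
After pass 2: [-3, 2, 11, 22, 28] (2 swaps)
Total swaps: 5


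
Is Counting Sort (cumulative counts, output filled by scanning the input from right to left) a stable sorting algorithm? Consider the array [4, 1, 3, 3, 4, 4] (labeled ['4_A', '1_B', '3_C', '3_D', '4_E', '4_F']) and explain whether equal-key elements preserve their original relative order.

Trace Counting Sort on the labeled array (the key is the number; the letter only tracks identity):
  Counts for values 0..4: [0, 1, 0, 2, 3]
  Cumulative counts: [0, 1, 1, 3, 6]
  Scan right to left: place 4_F at output index 5
  Scan right to left: place 4_E at output index 4
  Scan right to left: place 3_D at output index 2
  Scan right to left: place 3_C at output index 1
  Scan right to left: place 1_B at output index 0
  Scan right to left: place 4_A at output index 3
  Output: [1_B, 3_C, 3_D, 4_A, 4_E, 4_F]
Equal keys:
  value 3: originally 3_C, 3_D; after sorting 3_C, 3_D -> order preserved
  value 4: originally 4_A, 4_E, 4_F; after sorting 4_A, 4_E, 4_F -> order preserved
All equal keys kept their original relative order. Counting Sort is stable: scanning the input right to left with decreasing cumulative counts places later duplicates at later output positions.
Answer: Stable


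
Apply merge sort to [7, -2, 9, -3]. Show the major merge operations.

Divide and conquer:
  Merge [7] + [-2] -> [-2, 7]
  Merge [9] + [-3] -> [-3, 9]
  Merge [-2, 7] + [-3, 9] -> [-3, -2, 7, 9]


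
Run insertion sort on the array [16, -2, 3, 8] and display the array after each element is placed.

First element 16 is already 'sorted'
Insert -2: shifted 1 elements -> [-2, 16, 3, 8]
Insert 3: shifted 1 elements -> [-2, 3, 16, 8]
Insert 8: shifted 1 elements -> [-2, 3, 8, 16]


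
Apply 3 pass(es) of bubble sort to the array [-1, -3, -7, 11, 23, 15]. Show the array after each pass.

After pass 1: [-3, -7, -1, 11, 15, 23] (3 swaps)
After pass 2: [-7, -3, -1, 11, 15, 23] (1 swaps)
After pass 3: [-7, -3, -1, 11, 15, 23] (0 swaps)
Total swaps: 4


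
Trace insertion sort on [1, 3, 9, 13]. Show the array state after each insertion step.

First element 1 is already 'sorted'
Insert 3: shifted 0 elements -> [1, 3, 9, 13]
Insert 9: shifted 0 elements -> [1, 3, 9, 13]
Insert 13: shifted 0 elements -> [1, 3, 9, 13]


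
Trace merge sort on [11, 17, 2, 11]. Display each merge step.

Divide and conquer:
  Merge [11] + [17] -> [11, 17]
  Merge [2] + [11] -> [2, 11]
  Merge [11, 17] + [2, 11] -> [2, 11, 11, 17]


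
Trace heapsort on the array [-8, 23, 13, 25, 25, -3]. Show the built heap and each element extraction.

Build heap: [25, 25, 13, 23, -8, -3]
Extract 25: [25, 23, 13, -3, -8, 25]
Extract 25: [23, -3, 13, -8, 25, 25]
Extract 23: [13, -3, -8, 23, 25, 25]
Extract 13: [-3, -8, 13, 23, 25, 25]
Extract -3: [-8, -3, 13, 23, 25, 25]


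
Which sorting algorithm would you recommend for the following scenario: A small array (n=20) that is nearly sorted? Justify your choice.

Best choice: Insertion sort
Reason: Insertion sort is O(n) for nearly sorted arrays and has low overhead


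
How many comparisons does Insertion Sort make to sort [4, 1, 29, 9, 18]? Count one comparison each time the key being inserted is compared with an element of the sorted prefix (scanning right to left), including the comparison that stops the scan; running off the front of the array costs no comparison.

Insert 1: 4 > 1 (shift), reached front = 1 comparison(s) -> [1, 4, 29, 9, 18]
Insert 29: 4 <= 29 (stop) = 1 comparison(s) -> [1, 4, 29, 9, 18]
Insert 9: 29 > 9 (shift), 4 <= 9 (stop) = 2 comparison(s) -> [1, 4, 9, 29, 18]
Insert 18: 29 > 18 (shift), 9 <= 18 (stop) = 2 comparison(s) -> [1, 4, 9, 18, 29]
Total comparisons: 1 + 1 + 2 + 2 = 6


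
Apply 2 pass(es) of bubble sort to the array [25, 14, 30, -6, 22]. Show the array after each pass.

After pass 1: [14, 25, -6, 22, 30] (3 swaps)
After pass 2: [14, -6, 22, 25, 30] (2 swaps)
Total swaps: 5


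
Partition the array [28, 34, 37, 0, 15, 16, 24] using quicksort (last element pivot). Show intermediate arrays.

Partition 1: pivot=24 at index 3 -> [0, 15, 16, 24, 34, 37, 28]
Partition 2: pivot=16 at index 2 -> [0, 15, 16, 24, 34, 37, 28]
Partition 3: pivot=15 at index 1 -> [0, 15, 16, 24, 34, 37, 28]
Partition 4: pivot=28 at index 4 -> [0, 15, 16, 24, 28, 37, 34]
Partition 5: pivot=34 at index 5 -> [0, 15, 16, 24, 28, 34, 37]


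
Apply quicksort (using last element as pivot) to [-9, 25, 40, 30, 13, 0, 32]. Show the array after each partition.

Partition 1: pivot=32 at index 5 -> [-9, 25, 30, 13, 0, 32, 40]
Partition 2: pivot=0 at index 1 -> [-9, 0, 30, 13, 25, 32, 40]
Partition 3: pivot=25 at index 3 -> [-9, 0, 13, 25, 30, 32, 40]


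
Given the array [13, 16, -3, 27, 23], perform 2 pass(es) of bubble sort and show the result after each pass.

After pass 1: [13, -3, 16, 23, 27] (2 swaps)
After pass 2: [-3, 13, 16, 23, 27] (1 swaps)
Total swaps: 3


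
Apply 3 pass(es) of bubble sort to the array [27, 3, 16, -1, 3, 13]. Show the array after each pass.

After pass 1: [3, 16, -1, 3, 13, 27] (5 swaps)
After pass 2: [3, -1, 3, 13, 16, 27] (3 swaps)
After pass 3: [-1, 3, 3, 13, 16, 27] (1 swaps)
Total swaps: 9


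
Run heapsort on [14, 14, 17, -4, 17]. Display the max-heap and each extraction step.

Build heap: [17, 14, 17, -4, 14]
Extract 17: [17, 14, 14, -4, 17]
Extract 17: [14, -4, 14, 17, 17]
Extract 14: [14, -4, 14, 17, 17]
Extract 14: [-4, 14, 14, 17, 17]


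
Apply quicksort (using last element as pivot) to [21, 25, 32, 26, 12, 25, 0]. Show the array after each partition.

Partition 1: pivot=0 at index 0 -> [0, 25, 32, 26, 12, 25, 21]
Partition 2: pivot=21 at index 2 -> [0, 12, 21, 26, 25, 25, 32]
Partition 3: pivot=32 at index 6 -> [0, 12, 21, 26, 25, 25, 32]
Partition 4: pivot=25 at index 4 -> [0, 12, 21, 25, 25, 26, 32]
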